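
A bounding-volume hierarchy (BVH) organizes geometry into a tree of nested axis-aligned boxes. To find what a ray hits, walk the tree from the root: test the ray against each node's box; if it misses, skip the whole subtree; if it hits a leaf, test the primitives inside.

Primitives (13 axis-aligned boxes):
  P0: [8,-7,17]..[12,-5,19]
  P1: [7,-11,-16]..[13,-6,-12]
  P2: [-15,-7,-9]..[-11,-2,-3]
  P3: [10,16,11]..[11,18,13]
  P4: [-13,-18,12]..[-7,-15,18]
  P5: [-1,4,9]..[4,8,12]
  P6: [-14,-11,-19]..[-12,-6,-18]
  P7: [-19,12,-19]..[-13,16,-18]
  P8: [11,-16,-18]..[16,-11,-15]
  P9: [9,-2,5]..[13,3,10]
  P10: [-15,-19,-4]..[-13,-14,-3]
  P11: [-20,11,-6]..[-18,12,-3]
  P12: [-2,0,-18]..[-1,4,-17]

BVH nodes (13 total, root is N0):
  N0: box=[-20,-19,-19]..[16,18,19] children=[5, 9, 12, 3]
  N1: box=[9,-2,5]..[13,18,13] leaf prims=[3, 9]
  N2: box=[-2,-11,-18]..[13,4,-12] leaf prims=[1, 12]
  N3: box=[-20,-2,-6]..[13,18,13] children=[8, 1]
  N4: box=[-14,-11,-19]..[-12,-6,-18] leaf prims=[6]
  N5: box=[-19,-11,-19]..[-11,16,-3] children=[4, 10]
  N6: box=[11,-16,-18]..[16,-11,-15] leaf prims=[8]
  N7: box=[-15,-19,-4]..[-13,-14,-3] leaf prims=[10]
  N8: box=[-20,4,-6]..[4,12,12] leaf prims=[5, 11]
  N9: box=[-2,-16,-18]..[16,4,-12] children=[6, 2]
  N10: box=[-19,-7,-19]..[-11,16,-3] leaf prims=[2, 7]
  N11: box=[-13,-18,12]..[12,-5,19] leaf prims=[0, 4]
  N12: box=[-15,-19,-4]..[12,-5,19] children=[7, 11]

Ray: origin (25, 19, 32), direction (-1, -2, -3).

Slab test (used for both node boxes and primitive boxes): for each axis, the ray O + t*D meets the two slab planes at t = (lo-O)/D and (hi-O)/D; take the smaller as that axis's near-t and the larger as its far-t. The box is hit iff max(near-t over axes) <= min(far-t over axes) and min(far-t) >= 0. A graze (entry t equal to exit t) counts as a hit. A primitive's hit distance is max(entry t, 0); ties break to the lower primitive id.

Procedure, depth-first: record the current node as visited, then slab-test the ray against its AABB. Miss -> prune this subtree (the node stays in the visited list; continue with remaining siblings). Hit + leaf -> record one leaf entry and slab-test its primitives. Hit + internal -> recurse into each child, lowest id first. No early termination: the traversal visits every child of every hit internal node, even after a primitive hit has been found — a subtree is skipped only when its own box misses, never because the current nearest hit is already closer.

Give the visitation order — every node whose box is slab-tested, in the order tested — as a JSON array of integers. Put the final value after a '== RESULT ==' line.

Trace the traversal:
N0 x:[9,45] y:[1/2,19] z:[13/3,17] -> hit [9,17], descend [3, 5, 9, 12]
  N3 x:[12,45] y:[1/2,21/2] z:[19/3,38/3] -> miss, prune
  N5 x:[36,44] y:[3/2,15] z:[35/3,17] -> miss, prune
  N9 x:[9,27] y:[15/2,35/2] z:[44/3,50/3] -> hit [44/3,50/3], descend [2, 6]
    N2 x:[12,27] y:[15/2,15] z:[44/3,50/3] -> hit [44/3,15] leaf, test {P1@t=44/3, P12(miss)}
    N6 x:[9,14] y:[15,35/2] z:[47/3,50/3] -> miss, prune
  N12 x:[13,40] y:[12,19] z:[13/3,12] -> miss, prune

Summary -> nodes [0, 3, 5, 9, 2, 6, 12]; box-tests=7; leaf-entries=1; first=P1

== RESULT ==
[0, 3, 5, 9, 2, 6, 12]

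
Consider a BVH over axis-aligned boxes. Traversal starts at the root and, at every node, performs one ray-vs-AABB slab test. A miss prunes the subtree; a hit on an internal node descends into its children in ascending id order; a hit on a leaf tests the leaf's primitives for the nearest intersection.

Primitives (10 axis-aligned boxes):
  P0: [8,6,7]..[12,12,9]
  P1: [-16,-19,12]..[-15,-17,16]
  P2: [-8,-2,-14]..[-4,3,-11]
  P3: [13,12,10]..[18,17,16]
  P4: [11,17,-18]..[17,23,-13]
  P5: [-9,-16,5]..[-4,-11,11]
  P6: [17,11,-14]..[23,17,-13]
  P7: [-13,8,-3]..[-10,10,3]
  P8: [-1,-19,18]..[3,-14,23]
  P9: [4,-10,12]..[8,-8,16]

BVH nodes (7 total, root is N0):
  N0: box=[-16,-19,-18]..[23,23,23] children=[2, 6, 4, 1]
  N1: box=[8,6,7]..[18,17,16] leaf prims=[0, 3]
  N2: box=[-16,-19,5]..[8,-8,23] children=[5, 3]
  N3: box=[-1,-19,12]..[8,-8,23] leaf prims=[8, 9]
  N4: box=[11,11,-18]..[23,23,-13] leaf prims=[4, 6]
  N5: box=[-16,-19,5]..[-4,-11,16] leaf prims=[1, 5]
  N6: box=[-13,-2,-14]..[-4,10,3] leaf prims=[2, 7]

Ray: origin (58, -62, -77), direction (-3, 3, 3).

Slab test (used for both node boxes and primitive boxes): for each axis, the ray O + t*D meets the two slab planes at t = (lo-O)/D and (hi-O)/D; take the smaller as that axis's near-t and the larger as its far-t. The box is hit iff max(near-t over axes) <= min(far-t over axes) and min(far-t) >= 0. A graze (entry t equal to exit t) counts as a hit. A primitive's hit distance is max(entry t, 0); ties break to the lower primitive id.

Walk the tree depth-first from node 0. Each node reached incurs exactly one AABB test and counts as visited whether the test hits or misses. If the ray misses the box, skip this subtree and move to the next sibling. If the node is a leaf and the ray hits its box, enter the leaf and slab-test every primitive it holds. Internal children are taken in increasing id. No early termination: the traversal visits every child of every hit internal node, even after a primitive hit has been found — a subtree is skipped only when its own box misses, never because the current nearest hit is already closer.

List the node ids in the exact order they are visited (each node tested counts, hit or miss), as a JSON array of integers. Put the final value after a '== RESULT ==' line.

Walk:
N0 x:[35/3,74/3] y:[43/3,85/3] z:[59/3,100/3] -> hit [59/3,74/3], descend [1, 2, 4, 6]
  N1 x:[40/3,50/3] y:[68/3,79/3] z:[28,31] -> miss, prune
  N2 x:[50/3,74/3] y:[43/3,18] z:[82/3,100/3] -> miss, prune
  N4 x:[35/3,47/3] y:[73/3,85/3] z:[59/3,64/3] -> miss, prune
  N6 x:[62/3,71/3] y:[20,24] z:[21,80/3] -> hit [21,71/3] leaf, test {P2@t=21, P7(miss)}

order=[0, 1, 2, 4, 6]  |boxes|=5  |leaves|=1  hit=P2

== RESULT ==
[0, 1, 2, 4, 6]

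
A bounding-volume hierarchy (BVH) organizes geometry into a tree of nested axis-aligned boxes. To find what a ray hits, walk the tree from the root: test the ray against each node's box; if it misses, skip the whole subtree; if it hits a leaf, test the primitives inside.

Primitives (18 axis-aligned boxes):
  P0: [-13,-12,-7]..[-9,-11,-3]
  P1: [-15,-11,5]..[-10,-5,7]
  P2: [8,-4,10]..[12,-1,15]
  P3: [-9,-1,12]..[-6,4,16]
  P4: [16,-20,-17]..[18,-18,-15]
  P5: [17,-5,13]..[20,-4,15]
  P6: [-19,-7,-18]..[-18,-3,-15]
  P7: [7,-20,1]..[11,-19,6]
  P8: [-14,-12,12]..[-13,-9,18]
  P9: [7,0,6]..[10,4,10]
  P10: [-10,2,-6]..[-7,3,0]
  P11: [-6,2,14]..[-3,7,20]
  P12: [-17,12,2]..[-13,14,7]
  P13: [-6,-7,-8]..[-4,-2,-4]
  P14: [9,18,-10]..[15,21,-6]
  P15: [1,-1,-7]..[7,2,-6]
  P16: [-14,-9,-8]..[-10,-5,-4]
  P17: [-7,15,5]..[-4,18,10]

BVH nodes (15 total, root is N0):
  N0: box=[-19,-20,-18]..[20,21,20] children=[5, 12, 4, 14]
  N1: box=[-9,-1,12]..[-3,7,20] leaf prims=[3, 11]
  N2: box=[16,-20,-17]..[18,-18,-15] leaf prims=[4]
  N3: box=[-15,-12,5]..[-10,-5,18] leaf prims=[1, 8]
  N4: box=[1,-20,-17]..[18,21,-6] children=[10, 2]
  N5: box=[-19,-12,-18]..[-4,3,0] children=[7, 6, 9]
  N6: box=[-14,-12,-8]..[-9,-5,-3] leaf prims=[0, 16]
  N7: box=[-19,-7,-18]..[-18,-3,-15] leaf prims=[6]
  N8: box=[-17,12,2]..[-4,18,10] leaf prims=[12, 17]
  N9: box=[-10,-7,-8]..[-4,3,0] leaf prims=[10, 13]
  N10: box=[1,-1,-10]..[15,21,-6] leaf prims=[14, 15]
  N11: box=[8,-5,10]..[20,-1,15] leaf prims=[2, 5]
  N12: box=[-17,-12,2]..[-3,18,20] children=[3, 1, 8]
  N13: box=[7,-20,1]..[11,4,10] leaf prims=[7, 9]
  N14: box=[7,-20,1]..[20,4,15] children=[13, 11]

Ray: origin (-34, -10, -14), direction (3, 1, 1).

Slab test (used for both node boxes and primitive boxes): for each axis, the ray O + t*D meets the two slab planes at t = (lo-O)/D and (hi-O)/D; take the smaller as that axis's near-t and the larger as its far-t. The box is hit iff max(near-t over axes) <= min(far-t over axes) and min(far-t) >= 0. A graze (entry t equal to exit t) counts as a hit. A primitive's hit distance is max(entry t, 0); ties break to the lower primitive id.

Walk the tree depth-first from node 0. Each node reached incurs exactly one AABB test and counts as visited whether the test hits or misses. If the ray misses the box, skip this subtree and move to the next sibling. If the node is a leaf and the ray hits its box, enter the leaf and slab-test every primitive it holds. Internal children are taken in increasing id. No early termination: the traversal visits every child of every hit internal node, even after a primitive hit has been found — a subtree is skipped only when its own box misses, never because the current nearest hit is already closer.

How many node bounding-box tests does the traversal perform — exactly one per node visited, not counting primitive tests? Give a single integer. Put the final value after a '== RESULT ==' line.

Walk:
N0 x:[5,18] y:[-10,31] z:[-4,34] -> hit [5,18], descend [4, 5, 12, 14]
  N4 x:[35/3,52/3] y:[-10,31] z:[-3,8] -> miss, prune
  N5 x:[5,10] y:[-2,13] z:[-4,14] -> hit [5,10], descend [6, 7, 9]
    N6 x:[20/3,25/3] y:[-2,5] z:[6,11] -> miss, prune
    N7 x:[5,16/3] y:[3,7] z:[-4,-1] -> miss, prune
    N9 x:[8,10] y:[3,13] z:[6,14] -> hit [8,10] leaf, test {P10(miss), P13(miss)}
  N12 x:[17/3,31/3] y:[-2,28] z:[16,34] -> miss, prune
  N14 x:[41/3,18] y:[-10,14] z:[15,29] -> miss, prune

Summary -> nodes [0, 4, 5, 6, 7, 9, 12, 14]; box-tests=8; leaf-entries=1; first=miss

== RESULT ==
8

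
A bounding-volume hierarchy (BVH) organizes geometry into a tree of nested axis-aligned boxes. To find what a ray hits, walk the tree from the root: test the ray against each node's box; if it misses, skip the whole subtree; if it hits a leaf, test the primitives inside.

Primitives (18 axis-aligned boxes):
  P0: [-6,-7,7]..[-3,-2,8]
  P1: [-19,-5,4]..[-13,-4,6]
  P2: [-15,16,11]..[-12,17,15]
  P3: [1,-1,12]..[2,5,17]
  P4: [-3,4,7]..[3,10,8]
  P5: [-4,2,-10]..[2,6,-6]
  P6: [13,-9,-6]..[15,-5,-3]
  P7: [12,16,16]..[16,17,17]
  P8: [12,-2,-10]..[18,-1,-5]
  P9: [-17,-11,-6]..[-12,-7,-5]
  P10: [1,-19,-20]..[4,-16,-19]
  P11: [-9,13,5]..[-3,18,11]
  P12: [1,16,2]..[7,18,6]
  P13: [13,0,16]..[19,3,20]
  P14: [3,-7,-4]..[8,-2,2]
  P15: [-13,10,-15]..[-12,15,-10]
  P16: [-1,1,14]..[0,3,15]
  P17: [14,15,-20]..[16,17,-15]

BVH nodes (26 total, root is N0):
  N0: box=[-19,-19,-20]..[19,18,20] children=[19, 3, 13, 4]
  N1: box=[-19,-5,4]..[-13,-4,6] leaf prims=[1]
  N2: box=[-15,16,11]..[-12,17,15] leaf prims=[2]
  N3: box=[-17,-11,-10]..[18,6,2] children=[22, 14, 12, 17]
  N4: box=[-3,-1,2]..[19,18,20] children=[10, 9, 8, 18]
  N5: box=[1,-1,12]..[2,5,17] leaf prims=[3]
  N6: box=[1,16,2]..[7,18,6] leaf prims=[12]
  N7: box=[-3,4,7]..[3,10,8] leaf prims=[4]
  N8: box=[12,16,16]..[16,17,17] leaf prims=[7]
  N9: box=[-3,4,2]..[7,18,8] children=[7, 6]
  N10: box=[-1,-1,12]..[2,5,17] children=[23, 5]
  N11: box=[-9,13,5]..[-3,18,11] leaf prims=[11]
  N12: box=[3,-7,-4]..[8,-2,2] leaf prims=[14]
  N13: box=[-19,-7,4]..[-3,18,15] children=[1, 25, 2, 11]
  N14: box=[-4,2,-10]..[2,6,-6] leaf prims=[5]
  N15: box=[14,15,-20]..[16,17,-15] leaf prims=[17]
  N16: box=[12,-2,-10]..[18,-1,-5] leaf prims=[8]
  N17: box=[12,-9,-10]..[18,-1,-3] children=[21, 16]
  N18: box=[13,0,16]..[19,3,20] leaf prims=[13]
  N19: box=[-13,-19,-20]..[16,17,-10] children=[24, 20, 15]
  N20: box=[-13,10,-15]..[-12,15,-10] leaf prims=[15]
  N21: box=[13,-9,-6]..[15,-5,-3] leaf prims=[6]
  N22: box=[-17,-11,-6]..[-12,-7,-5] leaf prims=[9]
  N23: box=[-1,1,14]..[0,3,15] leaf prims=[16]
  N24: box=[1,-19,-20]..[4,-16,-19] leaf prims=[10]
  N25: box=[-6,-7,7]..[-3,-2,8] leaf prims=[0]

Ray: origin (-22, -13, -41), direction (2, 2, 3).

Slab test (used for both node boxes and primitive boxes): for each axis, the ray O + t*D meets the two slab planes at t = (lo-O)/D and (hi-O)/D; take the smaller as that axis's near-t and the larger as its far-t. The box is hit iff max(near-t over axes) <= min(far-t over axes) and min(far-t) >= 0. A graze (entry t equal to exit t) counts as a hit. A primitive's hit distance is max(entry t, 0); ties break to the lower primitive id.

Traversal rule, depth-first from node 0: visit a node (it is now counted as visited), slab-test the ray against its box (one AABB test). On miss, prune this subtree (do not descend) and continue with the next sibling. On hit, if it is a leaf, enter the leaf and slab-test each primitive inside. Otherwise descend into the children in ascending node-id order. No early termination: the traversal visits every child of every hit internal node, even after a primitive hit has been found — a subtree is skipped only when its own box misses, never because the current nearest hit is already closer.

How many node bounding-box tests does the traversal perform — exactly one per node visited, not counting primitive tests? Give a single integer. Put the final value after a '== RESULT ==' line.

Traverse from the root:
N0 x:[3/2,41/2] y:[-3,31/2] z:[7,61/3] -> hit [7,31/2], descend [3, 4, 13, 19]
  N3 x:[5/2,20] y:[1,19/2] z:[31/3,43/3] -> miss, prune
  N4 x:[19/2,41/2] y:[6,31/2] z:[43/3,61/3] -> hit [43/3,31/2], descend [8, 9, 10, 18]
    N8 x:[17,19] y:[29/2,15] z:[19,58/3] -> miss, prune
    N9 x:[19/2,29/2] y:[17/2,31/2] z:[43/3,49/3] -> hit [43/3,29/2], descend [6, 7]
      N6 x:[23/2,29/2] y:[29/2,31/2] z:[43/3,47/3] -> hit [29/2,29/2] leaf, test {P12@t=29/2}
      N7 x:[19/2,25/2] y:[17/2,23/2] z:[16,49/3] -> miss, prune
    N10 x:[21/2,12] y:[6,9] z:[53/3,58/3] -> miss, prune
    N18 x:[35/2,41/2] y:[13/2,8] z:[19,61/3] -> miss, prune
  N13 x:[3/2,19/2] y:[3,31/2] z:[15,56/3] -> miss, prune
  N19 x:[9/2,19] y:[-3,15] z:[7,31/3] -> hit [7,31/3], descend [15, 20, 24]
    N15 x:[18,19] y:[14,15] z:[7,26/3] -> miss, prune
    N20 x:[9/2,5] y:[23/2,14] z:[26/3,31/3] -> miss, prune
    N24 x:[23/2,13] y:[-3,-3/2] z:[7,22/3] -> miss, prune

order=[0, 3, 4, 8, 9, 6, 7, 10, 18, 13, 19, 15, 20, 24]  |boxes|=14  |leaves|=1  hit=P12

== RESULT ==
14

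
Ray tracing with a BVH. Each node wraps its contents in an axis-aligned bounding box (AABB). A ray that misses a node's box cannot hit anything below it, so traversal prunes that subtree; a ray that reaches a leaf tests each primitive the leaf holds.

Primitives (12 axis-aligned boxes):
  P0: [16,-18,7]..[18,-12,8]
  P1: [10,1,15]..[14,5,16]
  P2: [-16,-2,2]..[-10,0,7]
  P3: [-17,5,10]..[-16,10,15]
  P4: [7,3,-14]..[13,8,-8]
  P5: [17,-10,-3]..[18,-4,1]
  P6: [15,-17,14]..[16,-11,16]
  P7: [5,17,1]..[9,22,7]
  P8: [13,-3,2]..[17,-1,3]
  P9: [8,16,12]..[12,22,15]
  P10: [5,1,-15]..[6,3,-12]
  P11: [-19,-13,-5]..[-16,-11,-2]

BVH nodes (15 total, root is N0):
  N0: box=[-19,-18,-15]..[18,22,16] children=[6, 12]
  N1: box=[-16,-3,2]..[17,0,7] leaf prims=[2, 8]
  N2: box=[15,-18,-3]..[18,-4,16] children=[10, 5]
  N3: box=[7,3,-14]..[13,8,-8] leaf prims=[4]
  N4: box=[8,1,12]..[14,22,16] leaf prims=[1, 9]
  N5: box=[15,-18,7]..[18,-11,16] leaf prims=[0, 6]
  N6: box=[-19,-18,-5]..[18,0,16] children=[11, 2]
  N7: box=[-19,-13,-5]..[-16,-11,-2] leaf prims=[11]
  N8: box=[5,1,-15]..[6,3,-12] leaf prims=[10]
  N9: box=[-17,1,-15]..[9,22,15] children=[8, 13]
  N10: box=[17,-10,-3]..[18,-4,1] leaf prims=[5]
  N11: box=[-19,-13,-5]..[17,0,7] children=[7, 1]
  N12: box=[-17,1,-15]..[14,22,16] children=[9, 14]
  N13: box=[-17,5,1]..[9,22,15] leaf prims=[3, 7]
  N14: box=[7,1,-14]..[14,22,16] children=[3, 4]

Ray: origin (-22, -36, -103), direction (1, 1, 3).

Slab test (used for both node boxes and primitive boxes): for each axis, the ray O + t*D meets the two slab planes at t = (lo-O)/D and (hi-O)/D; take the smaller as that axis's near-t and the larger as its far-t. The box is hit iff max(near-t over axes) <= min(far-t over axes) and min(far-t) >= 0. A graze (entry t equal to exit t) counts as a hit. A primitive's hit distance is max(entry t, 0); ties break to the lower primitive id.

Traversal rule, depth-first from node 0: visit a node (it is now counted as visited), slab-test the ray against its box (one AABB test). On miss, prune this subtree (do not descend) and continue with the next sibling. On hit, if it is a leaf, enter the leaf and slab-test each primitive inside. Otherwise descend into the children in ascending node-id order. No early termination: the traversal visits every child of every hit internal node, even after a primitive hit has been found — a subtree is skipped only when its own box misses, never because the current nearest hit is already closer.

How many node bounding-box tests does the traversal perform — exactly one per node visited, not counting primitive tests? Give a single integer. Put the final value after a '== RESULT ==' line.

Trace the traversal:
N0 x:[3,40] y:[18,58] z:[88/3,119/3] -> hit [88/3,119/3], descend [6, 12]
  N6 x:[3,40] y:[18,36] z:[98/3,119/3] -> hit [98/3,36], descend [2, 11]
    N2 x:[37,40] y:[18,32] z:[100/3,119/3] -> miss, prune
    N11 x:[3,39] y:[23,36] z:[98/3,110/3] -> hit [98/3,36], descend [1, 7]
      N1 x:[6,39] y:[33,36] z:[35,110/3] -> hit [35,36] leaf, test {P2(miss), P8@t=35}
      N7 x:[3,6] y:[23,25] z:[98/3,101/3] -> miss, prune
  N12 x:[5,36] y:[37,58] z:[88/3,119/3] -> miss, prune

Visited [0, 6, 2, 11, 1, 7, 12]. Tests: 7 box, 1 leaf. Nearest: P8.

== RESULT ==
7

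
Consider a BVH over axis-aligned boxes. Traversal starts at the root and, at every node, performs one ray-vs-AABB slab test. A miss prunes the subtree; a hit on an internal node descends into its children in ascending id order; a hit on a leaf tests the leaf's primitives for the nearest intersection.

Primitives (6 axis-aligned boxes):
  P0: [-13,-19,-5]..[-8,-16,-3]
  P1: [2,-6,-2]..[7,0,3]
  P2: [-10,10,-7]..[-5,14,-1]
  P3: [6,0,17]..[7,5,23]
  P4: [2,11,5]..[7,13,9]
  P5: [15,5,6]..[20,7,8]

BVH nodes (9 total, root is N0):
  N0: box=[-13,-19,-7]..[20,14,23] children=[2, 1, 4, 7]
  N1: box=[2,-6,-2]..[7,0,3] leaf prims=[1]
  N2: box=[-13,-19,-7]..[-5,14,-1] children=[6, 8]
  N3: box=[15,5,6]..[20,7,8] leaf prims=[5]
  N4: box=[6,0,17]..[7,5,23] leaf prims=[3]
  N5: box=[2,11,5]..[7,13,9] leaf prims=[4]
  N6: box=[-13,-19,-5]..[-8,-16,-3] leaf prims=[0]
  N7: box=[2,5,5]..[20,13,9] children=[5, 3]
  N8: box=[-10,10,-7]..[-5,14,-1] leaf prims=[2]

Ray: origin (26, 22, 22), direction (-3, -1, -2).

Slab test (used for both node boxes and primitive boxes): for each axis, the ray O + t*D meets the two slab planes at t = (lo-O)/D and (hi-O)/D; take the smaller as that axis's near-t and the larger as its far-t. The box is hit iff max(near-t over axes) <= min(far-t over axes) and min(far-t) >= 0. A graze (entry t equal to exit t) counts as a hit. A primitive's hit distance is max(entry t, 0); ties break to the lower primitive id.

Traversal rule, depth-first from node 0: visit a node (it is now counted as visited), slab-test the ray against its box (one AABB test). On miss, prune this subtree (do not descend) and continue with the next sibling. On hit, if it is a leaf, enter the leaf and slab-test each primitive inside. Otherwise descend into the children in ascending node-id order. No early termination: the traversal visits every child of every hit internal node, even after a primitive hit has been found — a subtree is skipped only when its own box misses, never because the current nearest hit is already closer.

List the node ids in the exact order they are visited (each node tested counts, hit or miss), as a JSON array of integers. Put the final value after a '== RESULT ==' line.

Trace the traversal:
N0 x:[2,13] y:[8,41] z:[-1/2,29/2] -> hit [8,13], descend [1, 2, 4, 7]
  N1 x:[19/3,8] y:[22,28] z:[19/2,12] -> miss, prune
  N2 x:[31/3,13] y:[8,41] z:[23/2,29/2] -> hit [23/2,13], descend [6, 8]
    N6 x:[34/3,13] y:[38,41] z:[25/2,27/2] -> miss, prune
    N8 x:[31/3,12] y:[8,12] z:[23/2,29/2] -> hit [23/2,12] leaf, test {P2@t=23/2}
  N4 x:[19/3,20/3] y:[17,22] z:[-1/2,5/2] -> miss, prune
  N7 x:[2,8] y:[9,17] z:[13/2,17/2] -> miss, prune

order=[0, 1, 2, 6, 8, 4, 7]  |boxes|=7  |leaves|=1  hit=P2

== RESULT ==
[0, 1, 2, 6, 8, 4, 7]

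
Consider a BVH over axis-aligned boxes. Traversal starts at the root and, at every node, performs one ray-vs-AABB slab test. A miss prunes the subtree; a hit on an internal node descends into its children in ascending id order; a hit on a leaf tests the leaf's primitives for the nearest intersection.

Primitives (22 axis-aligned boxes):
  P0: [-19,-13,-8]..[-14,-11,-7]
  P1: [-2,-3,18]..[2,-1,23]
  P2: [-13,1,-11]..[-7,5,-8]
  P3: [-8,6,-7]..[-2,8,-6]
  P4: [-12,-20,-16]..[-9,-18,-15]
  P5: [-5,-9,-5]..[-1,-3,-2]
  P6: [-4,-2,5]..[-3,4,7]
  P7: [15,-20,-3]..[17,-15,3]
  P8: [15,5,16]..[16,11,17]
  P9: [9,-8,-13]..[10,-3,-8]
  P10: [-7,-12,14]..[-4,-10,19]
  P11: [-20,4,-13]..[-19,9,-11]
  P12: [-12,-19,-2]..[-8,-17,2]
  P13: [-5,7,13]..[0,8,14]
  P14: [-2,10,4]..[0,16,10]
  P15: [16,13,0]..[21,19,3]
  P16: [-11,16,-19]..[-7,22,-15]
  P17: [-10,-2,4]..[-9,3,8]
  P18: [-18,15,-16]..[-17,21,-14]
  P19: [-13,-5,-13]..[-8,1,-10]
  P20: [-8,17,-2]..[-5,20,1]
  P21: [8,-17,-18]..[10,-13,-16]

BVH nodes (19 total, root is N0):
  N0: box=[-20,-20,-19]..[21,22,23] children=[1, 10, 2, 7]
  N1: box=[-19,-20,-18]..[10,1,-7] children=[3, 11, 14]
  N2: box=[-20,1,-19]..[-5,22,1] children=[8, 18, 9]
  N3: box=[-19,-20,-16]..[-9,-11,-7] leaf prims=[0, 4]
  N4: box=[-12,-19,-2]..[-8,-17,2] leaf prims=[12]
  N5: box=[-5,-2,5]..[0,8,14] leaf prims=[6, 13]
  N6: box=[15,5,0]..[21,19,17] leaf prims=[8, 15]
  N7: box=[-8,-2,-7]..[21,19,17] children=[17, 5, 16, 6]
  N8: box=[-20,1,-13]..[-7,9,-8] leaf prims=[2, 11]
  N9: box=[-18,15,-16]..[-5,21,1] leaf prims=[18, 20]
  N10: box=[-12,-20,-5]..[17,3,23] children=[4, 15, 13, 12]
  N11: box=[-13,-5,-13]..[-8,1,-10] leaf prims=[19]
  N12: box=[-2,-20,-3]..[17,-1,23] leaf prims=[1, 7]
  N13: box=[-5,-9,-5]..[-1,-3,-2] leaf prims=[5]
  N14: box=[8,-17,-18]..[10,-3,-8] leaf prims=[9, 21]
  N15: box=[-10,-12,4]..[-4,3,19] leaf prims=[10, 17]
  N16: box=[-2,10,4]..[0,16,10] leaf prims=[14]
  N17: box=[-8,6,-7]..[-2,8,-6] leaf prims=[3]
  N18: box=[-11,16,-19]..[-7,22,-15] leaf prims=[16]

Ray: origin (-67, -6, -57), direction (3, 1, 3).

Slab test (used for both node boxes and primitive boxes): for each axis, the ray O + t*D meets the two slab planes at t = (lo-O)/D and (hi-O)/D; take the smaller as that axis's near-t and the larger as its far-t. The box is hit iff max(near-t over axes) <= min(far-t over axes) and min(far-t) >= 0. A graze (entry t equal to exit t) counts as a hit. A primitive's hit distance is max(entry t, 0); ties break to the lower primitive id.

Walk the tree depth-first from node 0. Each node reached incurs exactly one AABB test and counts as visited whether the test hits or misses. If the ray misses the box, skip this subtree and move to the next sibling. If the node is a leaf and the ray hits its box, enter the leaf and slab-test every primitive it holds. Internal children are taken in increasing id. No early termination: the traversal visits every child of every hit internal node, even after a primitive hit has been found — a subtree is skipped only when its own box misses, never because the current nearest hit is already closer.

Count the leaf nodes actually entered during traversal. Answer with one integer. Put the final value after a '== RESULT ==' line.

Trace the traversal:
N0 x:[47/3,88/3] y:[-14,28] z:[38/3,80/3] -> hit [47/3,80/3], descend [1, 2, 7, 10]
  N1 x:[16,77/3] y:[-14,7] z:[13,50/3] -> miss, prune
  N2 x:[47/3,62/3] y:[7,28] z:[38/3,58/3] -> hit [47/3,58/3], descend [8, 9, 18]
    N8 x:[47/3,20] y:[7,15] z:[44/3,49/3] -> miss, prune
    N9 x:[49/3,62/3] y:[21,27] z:[41/3,58/3] -> miss, prune
    N18 x:[56/3,20] y:[22,28] z:[38/3,14] -> miss, prune
  N7 x:[59/3,88/3] y:[4,25] z:[50/3,74/3] -> hit [59/3,74/3], descend [5, 6, 16, 17]
    N5 x:[62/3,67/3] y:[4,14] z:[62/3,71/3] -> miss, prune
    N6 x:[82/3,88/3] y:[11,25] z:[19,74/3] -> miss, prune
    N16 x:[65/3,67/3] y:[16,22] z:[61/3,67/3] -> hit [65/3,22] leaf, test {P14@t=65/3}
    N17 x:[59/3,65/3] y:[12,14] z:[50/3,17] -> miss, prune
  N10 x:[55/3,28] y:[-14,9] z:[52/3,80/3] -> miss, prune

Summary -> nodes [0, 1, 2, 8, 9, 18, 7, 5, 6, 16, 17, 10]; box-tests=12; leaf-entries=1; first=P14

== RESULT ==
1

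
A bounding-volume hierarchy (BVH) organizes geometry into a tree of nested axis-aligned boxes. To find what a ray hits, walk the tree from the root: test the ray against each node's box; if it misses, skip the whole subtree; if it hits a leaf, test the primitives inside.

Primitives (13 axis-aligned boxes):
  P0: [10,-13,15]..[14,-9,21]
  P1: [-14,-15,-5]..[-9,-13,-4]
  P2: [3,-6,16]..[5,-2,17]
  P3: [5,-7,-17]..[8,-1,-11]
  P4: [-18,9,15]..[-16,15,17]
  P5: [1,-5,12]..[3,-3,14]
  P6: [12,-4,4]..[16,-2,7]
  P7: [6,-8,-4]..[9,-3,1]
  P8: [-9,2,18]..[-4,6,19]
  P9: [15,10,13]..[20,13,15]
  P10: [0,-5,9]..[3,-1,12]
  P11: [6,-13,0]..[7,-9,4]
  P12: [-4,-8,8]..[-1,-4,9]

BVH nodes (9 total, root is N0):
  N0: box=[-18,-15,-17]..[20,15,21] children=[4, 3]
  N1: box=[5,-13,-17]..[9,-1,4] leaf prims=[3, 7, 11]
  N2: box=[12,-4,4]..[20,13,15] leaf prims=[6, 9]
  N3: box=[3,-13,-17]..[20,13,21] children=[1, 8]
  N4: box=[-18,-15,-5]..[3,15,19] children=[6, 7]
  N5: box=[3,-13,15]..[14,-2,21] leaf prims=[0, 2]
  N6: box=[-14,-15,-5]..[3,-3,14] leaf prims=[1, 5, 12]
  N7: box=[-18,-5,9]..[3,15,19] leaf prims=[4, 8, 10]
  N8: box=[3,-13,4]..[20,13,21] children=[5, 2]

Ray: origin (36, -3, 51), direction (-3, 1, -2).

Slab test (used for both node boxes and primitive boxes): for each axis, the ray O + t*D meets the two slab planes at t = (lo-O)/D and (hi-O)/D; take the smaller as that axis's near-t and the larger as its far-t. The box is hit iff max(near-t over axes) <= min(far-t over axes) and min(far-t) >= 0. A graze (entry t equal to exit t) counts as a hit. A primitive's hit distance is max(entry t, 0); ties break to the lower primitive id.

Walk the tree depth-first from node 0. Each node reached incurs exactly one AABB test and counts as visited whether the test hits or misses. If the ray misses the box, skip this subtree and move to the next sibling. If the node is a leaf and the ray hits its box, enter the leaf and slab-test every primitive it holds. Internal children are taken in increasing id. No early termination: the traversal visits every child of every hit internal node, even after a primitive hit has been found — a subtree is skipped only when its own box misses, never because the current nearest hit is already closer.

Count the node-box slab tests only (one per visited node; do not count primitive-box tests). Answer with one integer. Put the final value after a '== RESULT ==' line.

Traverse from the root:
N0 x:[16/3,18] y:[-12,18] z:[15,34] -> hit [15,18], descend [3, 4]
  N3 x:[16/3,11] y:[-10,16] z:[15,34] -> miss, prune
  N4 x:[11,18] y:[-12,18] z:[16,28] -> hit [16,18], descend [6, 7]
    N6 x:[11,50/3] y:[-12,0] z:[37/2,28] -> miss, prune
    N7 x:[11,18] y:[-2,18] z:[16,21] -> hit [16,18] leaf, test {P4@t=52/3, P8(miss), P10(miss)}

Summary -> nodes [0, 3, 4, 6, 7]; box-tests=5; leaf-entries=1; first=P4

== RESULT ==
5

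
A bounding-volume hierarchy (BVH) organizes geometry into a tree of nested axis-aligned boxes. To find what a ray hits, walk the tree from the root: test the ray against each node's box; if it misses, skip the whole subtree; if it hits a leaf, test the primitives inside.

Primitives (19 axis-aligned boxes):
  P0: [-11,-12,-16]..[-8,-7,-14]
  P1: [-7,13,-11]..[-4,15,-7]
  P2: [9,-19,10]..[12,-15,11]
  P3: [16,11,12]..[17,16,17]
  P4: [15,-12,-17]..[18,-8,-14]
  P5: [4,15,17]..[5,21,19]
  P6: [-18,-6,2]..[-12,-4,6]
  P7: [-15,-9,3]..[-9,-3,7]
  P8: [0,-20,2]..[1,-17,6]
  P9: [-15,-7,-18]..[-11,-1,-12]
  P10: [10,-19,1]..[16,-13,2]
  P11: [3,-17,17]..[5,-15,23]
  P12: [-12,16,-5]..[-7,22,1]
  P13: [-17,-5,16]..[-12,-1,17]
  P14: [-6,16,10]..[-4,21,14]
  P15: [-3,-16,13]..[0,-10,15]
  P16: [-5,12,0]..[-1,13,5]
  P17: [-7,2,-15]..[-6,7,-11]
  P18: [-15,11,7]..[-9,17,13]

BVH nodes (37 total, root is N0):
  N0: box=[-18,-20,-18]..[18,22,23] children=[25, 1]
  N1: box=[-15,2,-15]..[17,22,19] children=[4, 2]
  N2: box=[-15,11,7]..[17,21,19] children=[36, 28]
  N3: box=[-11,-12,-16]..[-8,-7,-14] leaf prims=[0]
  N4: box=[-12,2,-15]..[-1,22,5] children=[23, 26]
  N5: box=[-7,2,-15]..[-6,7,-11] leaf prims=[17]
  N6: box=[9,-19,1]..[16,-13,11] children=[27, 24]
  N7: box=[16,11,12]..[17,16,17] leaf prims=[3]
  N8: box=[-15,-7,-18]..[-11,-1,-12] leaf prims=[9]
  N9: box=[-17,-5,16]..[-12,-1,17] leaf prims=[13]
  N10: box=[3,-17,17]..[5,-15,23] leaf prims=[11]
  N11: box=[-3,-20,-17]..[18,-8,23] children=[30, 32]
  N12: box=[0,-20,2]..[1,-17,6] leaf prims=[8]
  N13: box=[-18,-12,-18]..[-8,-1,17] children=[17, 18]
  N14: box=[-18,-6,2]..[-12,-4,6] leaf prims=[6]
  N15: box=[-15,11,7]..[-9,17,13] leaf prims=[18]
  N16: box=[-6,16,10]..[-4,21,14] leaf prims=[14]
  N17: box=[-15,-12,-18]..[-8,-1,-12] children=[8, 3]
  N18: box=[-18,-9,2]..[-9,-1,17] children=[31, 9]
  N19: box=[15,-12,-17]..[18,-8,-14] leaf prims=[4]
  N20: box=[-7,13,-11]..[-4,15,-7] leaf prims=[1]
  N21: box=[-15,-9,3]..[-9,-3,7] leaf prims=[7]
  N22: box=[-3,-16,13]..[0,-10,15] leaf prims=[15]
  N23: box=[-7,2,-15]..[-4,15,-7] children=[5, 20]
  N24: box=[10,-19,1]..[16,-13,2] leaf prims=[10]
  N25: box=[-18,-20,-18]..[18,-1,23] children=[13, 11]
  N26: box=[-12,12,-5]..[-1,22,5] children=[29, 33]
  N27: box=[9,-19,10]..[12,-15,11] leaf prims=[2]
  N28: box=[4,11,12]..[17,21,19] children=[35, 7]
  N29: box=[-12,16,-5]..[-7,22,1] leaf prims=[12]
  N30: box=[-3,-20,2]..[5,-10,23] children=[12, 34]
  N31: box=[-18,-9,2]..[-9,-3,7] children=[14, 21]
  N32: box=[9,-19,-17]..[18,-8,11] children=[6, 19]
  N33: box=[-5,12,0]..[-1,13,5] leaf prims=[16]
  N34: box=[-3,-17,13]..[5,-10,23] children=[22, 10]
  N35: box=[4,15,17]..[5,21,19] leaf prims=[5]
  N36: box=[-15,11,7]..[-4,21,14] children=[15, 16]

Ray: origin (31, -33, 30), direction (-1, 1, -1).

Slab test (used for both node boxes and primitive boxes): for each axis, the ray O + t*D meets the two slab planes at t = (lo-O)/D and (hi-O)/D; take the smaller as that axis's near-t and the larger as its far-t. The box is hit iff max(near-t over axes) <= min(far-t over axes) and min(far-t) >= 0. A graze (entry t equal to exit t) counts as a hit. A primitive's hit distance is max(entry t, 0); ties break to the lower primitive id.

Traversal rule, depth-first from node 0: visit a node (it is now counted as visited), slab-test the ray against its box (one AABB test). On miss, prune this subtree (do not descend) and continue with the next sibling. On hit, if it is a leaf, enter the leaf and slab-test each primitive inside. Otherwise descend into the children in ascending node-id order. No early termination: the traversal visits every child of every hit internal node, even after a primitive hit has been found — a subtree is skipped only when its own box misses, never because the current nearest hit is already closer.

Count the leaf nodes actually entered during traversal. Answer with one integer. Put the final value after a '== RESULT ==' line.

Walk:
N0 x:[13,49] y:[13,55] z:[7,48] -> hit [13,48], descend [1, 25]
  N1 x:[14,46] y:[35,55] z:[11,45] -> hit [35,45], descend [2, 4]
    N2 x:[14,46] y:[44,54] z:[11,23] -> miss, prune
    N4 x:[32,43] y:[35,55] z:[25,45] -> hit [35,43], descend [23, 26]
      N23 x:[35,38] y:[35,48] z:[37,45] -> hit [37,38], descend [5, 20]
        N5 x:[37,38] y:[35,40] z:[41,45] -> miss, prune
        N20 x:[35,38] y:[46,48] z:[37,41] -> miss, prune
      N26 x:[32,43] y:[45,55] z:[25,35] -> miss, prune
  N25 x:[13,49] y:[13,32] z:[7,48] -> hit [13,32], descend [11, 13]
    N11 x:[13,34] y:[13,25] z:[7,47] -> hit [13,25], descend [30, 32]
      N30 x:[26,34] y:[13,23] z:[7,28] -> miss, prune
      N32 x:[13,22] y:[14,25] z:[19,47] -> hit [19,22], descend [6, 19]
        N6 x:[15,22] y:[14,20] z:[19,29] -> hit [19,20], descend [24, 27]
          N24 x:[15,21] y:[14,20] z:[28,29] -> miss, prune
          N27 x:[19,22] y:[14,18] z:[19,20] -> miss, prune
        N19 x:[13,16] y:[21,25] z:[44,47] -> miss, prune
    N13 x:[39,49] y:[21,32] z:[13,48] -> miss, prune

Summary -> nodes [0, 1, 2, 4, 23, 5, 20, 26, 25, 11, 30, 32, 6, 24, 27, 19, 13]; box-tests=17; leaf-entries=0; first=miss

== RESULT ==
0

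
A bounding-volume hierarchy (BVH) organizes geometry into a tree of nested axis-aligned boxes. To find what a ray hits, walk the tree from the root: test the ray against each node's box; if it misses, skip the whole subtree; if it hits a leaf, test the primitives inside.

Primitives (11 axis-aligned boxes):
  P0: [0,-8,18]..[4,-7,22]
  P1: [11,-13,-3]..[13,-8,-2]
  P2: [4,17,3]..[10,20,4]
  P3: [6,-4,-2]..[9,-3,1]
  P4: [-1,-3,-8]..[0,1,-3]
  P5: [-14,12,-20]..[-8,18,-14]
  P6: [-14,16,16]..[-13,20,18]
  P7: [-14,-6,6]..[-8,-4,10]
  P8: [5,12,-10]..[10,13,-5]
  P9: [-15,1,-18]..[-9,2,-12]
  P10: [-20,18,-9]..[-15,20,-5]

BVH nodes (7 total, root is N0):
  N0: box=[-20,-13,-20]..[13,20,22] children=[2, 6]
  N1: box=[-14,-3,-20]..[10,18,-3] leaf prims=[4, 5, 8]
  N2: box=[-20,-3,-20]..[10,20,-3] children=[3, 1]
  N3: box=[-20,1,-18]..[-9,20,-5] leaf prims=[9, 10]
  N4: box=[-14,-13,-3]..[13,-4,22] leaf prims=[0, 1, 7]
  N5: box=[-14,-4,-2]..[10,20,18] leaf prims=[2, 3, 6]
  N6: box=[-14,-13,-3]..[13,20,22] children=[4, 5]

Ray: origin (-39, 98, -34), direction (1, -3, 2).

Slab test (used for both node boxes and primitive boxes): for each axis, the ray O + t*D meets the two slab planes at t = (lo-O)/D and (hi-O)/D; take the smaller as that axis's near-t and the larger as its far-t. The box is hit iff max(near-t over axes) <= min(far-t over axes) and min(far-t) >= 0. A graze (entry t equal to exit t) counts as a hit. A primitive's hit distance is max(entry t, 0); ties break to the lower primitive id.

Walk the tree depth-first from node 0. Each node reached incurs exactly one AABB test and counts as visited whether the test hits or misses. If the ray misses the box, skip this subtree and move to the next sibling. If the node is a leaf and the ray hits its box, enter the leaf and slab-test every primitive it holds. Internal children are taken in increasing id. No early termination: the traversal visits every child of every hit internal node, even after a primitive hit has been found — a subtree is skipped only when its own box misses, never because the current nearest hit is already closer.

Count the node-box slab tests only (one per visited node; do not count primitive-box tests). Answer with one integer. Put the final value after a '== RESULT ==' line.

Walk:
N0 x:[19,52] y:[26,37] z:[7,28] -> hit [26,28], descend [2, 6]
  N2 x:[19,49] y:[26,101/3] z:[7,31/2] -> miss, prune
  N6 x:[25,52] y:[26,37] z:[31/2,28] -> hit [26,28], descend [4, 5]
    N4 x:[25,52] y:[34,37] z:[31/2,28] -> miss, prune
    N5 x:[25,49] y:[26,34] z:[16,26] -> hit [26,26] leaf, test {P2(miss), P3(miss), P6@t=26}

Visited [0, 2, 6, 4, 5]. Tests: 5 box, 1 leaf. Nearest: P6.

== RESULT ==
5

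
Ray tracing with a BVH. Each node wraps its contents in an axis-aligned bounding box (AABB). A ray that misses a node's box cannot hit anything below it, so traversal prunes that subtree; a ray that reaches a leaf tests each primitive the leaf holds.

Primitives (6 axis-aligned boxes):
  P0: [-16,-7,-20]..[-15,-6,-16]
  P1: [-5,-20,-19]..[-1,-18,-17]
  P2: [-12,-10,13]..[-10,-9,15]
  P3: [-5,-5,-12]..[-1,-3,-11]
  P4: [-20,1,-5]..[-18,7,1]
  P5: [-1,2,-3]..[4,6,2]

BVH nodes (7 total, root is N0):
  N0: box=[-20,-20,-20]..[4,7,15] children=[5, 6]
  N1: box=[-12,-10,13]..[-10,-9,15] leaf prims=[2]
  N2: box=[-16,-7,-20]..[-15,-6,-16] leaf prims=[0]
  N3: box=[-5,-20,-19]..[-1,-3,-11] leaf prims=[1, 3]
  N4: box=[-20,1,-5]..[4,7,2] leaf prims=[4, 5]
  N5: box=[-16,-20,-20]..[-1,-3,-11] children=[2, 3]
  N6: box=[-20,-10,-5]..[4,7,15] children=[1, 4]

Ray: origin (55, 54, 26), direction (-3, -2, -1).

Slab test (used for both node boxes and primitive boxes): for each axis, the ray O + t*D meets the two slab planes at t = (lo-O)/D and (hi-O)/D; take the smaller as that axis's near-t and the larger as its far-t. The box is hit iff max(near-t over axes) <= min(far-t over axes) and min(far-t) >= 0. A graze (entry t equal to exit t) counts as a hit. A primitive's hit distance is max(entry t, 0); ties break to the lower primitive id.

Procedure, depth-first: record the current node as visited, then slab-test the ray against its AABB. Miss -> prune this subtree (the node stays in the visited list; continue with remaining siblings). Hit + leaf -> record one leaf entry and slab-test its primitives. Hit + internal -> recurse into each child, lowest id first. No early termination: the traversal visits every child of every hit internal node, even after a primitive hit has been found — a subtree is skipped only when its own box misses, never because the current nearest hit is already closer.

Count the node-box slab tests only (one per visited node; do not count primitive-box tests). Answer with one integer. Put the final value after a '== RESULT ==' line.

Traverse from the root:
N0 x:[17,25] y:[47/2,37] z:[11,46] -> hit [47/2,25], descend [5, 6]
  N5 x:[56/3,71/3] y:[57/2,37] z:[37,46] -> miss, prune
  N6 x:[17,25] y:[47/2,32] z:[11,31] -> hit [47/2,25], descend [1, 4]
    N1 x:[65/3,67/3] y:[63/2,32] z:[11,13] -> miss, prune
    N4 x:[17,25] y:[47/2,53/2] z:[24,31] -> hit [24,25] leaf, test {P4@t=25, P5(miss)}

Visited [0, 5, 6, 1, 4]. Tests: 5 box, 1 leaf. Nearest: P4.

== RESULT ==
5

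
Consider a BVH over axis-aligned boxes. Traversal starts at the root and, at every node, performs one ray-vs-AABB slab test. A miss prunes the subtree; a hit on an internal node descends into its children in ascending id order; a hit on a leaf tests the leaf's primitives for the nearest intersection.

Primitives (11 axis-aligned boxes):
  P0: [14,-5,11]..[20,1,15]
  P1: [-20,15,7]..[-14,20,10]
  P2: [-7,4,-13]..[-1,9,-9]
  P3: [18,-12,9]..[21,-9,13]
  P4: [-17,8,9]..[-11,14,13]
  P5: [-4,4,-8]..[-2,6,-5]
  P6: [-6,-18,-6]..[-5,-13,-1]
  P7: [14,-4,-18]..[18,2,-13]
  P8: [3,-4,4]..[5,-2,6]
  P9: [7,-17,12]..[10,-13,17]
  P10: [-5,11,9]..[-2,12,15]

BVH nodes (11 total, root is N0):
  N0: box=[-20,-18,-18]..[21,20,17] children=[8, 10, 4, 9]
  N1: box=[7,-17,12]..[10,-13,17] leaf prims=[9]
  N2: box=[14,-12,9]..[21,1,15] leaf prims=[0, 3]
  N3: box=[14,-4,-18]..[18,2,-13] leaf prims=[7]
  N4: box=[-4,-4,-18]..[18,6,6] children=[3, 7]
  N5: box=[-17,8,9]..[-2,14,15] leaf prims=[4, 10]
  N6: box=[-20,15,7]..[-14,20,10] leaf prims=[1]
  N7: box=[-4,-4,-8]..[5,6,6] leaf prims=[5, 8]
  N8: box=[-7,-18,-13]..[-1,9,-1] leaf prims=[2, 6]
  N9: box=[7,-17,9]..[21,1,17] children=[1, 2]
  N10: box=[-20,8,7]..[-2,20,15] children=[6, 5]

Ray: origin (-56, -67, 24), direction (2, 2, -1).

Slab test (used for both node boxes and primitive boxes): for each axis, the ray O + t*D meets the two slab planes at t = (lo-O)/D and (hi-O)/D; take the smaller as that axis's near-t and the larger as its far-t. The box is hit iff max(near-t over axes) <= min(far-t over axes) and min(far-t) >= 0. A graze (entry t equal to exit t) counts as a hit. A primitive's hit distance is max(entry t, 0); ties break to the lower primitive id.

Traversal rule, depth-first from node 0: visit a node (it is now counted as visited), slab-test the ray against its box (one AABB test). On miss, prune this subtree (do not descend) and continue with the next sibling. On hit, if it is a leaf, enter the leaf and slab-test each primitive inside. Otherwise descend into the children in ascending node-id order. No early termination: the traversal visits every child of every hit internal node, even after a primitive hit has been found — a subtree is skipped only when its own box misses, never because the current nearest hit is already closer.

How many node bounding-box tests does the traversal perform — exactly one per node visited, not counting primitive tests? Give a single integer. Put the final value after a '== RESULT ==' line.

Traverse from the root:
N0 x:[18,77/2] y:[49/2,87/2] z:[7,42] -> hit [49/2,77/2], descend [4, 8, 9, 10]
  N4 x:[26,37] y:[63/2,73/2] z:[18,42] -> hit [63/2,73/2], descend [3, 7]
    N3 x:[35,37] y:[63/2,69/2] z:[37,42] -> miss, prune
    N7 x:[26,61/2] y:[63/2,73/2] z:[18,32] -> miss, prune
  N8 x:[49/2,55/2] y:[49/2,38] z:[25,37] -> hit [25,55/2] leaf, test {P2(miss), P6@t=25}
  N9 x:[63/2,77/2] y:[25,34] z:[7,15] -> miss, prune
  N10 x:[18,27] y:[75/2,87/2] z:[9,17] -> miss, prune

7 AABB tests over nodes [0, 4, 3, 7, 8, 9, 10]; 1 leaf entered; closest P6.

== RESULT ==
7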